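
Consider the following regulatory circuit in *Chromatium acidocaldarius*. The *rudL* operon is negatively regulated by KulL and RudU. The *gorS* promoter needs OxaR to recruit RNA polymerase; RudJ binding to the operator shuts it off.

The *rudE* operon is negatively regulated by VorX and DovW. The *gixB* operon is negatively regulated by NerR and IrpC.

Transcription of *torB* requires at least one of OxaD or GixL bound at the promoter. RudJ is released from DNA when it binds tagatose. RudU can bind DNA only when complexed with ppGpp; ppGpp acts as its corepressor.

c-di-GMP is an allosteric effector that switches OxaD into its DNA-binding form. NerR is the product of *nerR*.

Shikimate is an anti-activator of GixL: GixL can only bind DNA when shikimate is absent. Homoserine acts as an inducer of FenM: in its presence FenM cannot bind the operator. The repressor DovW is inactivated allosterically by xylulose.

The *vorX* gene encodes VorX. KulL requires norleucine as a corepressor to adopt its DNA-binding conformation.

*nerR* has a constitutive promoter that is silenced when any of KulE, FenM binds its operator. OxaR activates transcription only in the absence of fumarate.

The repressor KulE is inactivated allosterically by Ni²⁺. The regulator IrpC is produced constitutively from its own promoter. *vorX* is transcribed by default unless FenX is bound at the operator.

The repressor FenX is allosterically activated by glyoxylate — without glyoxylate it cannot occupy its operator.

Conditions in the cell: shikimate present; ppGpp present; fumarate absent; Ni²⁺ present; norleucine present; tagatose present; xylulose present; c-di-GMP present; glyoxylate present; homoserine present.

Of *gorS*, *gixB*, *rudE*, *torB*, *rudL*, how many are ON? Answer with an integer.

Fumarate is absent, so OxaR is active.
Tagatose is present, so RudJ is inactive.
No repressor is bound and OxaR is active, so *gorS* is transcribed.
→ *gorS* is ON.
Ni²⁺ is present, so KulE is inactive.
Homoserine is present, so FenM is inactive.
With no repressor bound, *nerR* is transcribed.
So NerR is produced and active.
IrpC is produced constitutively and is active.
With repressor NerR bound, *gixB* is not transcribed.
→ *gixB* is OFF.
Glyoxylate is present, so FenX is active.
With repressor FenX bound, *vorX* is not transcribed.
So VorX is not produced.
Xylulose is present, so DovW is inactive.
With no repressor bound, *rudE* is transcribed.
→ *rudE* is ON.
c-di-GMP is present, so OxaD is active.
Shikimate is present, so GixL is inactive.
Activator OxaD is present, so *torB* is transcribed.
→ *torB* is ON.
Norleucine is present, so KulL is active.
ppGpp is present, so RudU is active.
With repressor KulL bound, *rudL* is not transcribed.
→ *rudL* is OFF.
3 of the 5 genes are transcribed.

3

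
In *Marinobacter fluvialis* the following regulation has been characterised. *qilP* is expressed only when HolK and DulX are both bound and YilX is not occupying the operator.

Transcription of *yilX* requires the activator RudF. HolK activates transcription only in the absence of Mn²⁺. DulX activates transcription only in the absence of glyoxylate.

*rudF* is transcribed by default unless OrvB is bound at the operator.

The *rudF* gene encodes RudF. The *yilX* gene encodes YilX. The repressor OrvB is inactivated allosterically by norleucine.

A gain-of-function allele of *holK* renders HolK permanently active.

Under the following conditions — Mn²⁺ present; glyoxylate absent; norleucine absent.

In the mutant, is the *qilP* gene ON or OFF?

ON

Norleucine is absent, so OrvB is active.
With repressor OrvB bound, *rudF* is not transcribed.
So RudF is not produced.
Required activator RudF is absent, so *yilX* is not transcribed.
So YilX is not produced.
HolK is constitutively active in this strain.
Glyoxylate is absent, so DulX is active.
No repressor is bound and HolK and DulX are active, so *qilP* is transcribed.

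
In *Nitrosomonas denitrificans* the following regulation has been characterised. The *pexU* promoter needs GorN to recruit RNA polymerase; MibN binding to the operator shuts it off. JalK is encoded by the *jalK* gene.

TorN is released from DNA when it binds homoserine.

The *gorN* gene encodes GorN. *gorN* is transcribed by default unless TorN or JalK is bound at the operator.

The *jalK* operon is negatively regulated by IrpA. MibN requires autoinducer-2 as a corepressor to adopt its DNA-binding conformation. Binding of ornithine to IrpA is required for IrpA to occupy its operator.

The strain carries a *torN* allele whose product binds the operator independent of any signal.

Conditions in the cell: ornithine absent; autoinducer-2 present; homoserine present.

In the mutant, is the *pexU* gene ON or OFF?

OFF

Autoinducer-2 is present, so MibN is active.
TorN is constitutively active in this strain.
Ornithine is absent, so IrpA is inactive.
With no repressor bound, *jalK* is transcribed.
So JalK is produced and active.
With repressor TorN bound, *gorN* is not transcribed.
So GorN is not produced.
With repressor MibN bound, *pexU* is not transcribed.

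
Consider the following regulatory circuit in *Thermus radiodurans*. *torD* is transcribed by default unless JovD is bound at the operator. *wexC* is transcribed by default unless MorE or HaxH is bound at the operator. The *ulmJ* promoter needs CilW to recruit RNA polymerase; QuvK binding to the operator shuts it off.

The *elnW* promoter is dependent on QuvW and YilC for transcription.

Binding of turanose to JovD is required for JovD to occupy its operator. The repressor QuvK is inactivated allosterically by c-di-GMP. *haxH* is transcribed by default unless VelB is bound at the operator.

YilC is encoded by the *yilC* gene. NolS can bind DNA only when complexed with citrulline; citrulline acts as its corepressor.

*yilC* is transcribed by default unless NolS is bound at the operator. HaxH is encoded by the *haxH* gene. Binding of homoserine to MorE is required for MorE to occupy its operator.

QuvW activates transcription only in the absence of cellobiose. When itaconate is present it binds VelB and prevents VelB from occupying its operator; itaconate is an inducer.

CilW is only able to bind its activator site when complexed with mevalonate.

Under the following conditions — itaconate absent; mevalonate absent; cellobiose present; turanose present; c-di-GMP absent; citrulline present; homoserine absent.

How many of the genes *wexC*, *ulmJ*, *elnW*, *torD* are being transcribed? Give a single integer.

Homoserine is absent, so MorE is inactive.
Itaconate is absent, so VelB is active.
With repressor VelB bound, *haxH* is not transcribed.
So HaxH is not produced.
With no repressor bound, *wexC* is transcribed.
→ *wexC* is ON.
c-di-GMP is absent, so QuvK is active.
Mevalonate is absent, so CilW is inactive.
With repressor QuvK bound, *ulmJ* is not transcribed.
→ *ulmJ* is OFF.
Cellobiose is present, so QuvW is inactive.
Citrulline is present, so NolS is active.
With repressor NolS bound, *yilC* is not transcribed.
So YilC is not produced.
Required activator QuvW is absent, so *elnW* is not transcribed.
→ *elnW* is OFF.
Turanose is present, so JovD is active.
With repressor JovD bound, *torD* is not transcribed.
→ *torD* is OFF.
1 of the 4 genes is transcribed.

1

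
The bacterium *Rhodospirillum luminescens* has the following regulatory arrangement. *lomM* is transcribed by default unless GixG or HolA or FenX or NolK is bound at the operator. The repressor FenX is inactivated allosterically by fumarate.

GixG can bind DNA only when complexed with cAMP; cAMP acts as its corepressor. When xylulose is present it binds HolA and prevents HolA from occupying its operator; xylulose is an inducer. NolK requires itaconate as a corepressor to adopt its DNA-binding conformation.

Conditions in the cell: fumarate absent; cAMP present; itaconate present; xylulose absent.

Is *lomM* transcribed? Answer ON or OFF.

OFF

cAMP is present, so GixG is active.
Xylulose is absent, so HolA is active.
Fumarate is absent, so FenX is active.
Itaconate is present, so NolK is active.
With repressor GixG bound, *lomM* is not transcribed.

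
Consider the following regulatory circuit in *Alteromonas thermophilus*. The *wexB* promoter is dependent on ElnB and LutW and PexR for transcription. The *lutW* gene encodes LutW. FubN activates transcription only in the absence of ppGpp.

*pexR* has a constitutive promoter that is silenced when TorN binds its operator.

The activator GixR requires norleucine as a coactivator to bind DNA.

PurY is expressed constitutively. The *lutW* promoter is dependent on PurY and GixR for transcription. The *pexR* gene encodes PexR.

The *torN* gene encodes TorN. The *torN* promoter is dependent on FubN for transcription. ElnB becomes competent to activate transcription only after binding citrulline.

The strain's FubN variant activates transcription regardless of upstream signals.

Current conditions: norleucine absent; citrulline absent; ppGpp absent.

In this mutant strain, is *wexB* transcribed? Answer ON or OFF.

Citrulline is absent, so ElnB is inactive.
PurY is produced constitutively and is active.
Norleucine is absent, so GixR is inactive.
Required activator GixR is absent, so *lutW* is not transcribed.
So LutW is not produced.
FubN is constitutively active in this strain.
No repressor is bound and FubN is active, so *torN* is transcribed.
So TorN is produced and active.
With repressor TorN bound, *pexR* is not transcribed.
So PexR is not produced.
Required activator ElnB is absent, so *wexB* is not transcribed.

OFF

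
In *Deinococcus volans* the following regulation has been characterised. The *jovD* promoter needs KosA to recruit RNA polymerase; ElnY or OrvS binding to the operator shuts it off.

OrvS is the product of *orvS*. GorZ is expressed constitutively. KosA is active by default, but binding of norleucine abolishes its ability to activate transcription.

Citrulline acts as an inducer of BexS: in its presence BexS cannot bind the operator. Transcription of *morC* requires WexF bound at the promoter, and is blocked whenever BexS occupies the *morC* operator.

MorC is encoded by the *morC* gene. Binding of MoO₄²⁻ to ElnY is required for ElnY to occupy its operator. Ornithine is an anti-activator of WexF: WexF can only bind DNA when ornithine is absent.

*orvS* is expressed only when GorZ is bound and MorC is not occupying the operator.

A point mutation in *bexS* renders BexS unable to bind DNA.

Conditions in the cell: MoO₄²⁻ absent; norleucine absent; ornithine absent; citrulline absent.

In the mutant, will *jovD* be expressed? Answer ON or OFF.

ON

Norleucine is absent, so KosA is active.
MoO₄²⁻ is absent, so ElnY is inactive.
GorZ is produced constitutively and is active.
Ornithine is absent, so WexF is active.
BexS is non-functional in this strain, so it has no effect.
No repressor is bound and WexF is active, so *morC* is transcribed.
So MorC is produced and active.
With repressor MorC bound, *orvS* is not transcribed.
So OrvS is not produced.
No repressor is bound and KosA is active, so *jovD* is transcribed.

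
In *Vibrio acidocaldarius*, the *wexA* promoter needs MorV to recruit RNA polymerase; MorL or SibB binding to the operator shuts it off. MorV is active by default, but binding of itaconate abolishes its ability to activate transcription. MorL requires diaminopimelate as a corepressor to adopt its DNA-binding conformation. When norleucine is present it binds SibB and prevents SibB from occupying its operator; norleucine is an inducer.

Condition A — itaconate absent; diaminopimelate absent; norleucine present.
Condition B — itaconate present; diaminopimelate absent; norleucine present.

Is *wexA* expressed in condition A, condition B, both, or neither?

A only

Condition A:
Itaconate is absent, so MorV is active.
Diaminopimelate is absent, so MorL is inactive.
Norleucine is present, so SibB is inactive.
No repressor is bound and MorV is active, so *wexA* is transcribed.
→ *wexA* is ON in A.
Condition B:
Itaconate is present, so MorV is inactive.
Diaminopimelate is absent, so MorL is inactive.
Norleucine is present, so SibB is inactive.
Required activator MorV is absent, so *wexA* is not transcribed.
→ *wexA* is OFF in B.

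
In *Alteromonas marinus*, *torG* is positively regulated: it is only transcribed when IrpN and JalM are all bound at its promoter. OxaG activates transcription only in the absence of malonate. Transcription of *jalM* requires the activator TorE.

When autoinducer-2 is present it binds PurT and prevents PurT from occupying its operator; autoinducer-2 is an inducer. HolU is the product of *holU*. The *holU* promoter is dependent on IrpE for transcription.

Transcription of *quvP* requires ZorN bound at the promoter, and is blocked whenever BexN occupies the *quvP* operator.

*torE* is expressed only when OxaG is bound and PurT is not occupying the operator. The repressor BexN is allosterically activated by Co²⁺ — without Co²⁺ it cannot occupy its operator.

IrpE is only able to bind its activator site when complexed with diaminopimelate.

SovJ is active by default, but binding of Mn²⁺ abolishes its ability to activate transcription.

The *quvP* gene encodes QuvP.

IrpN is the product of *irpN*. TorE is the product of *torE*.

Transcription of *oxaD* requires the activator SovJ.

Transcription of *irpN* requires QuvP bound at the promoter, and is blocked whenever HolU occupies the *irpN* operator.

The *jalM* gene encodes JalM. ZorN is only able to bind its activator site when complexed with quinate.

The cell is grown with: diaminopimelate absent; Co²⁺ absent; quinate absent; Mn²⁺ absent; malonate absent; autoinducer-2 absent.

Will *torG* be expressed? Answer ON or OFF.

Quinate is absent, so ZorN is inactive.
Co²⁺ is absent, so BexN is inactive.
Required activator ZorN is absent, so *quvP* is not transcribed.
So QuvP is not produced.
Diaminopimelate is absent, so IrpE is inactive.
Required activator IrpE is absent, so *holU* is not transcribed.
So HolU is not produced.
Required activator QuvP is absent, so *irpN* is not transcribed.
So IrpN is not produced.
Malonate is absent, so OxaG is active.
Autoinducer-2 is absent, so PurT is active.
With repressor PurT bound, *torE* is not transcribed.
So TorE is not produced.
Required activator TorE is absent, so *jalM* is not transcribed.
So JalM is not produced.
Required activator IrpN is absent, so *torG* is not transcribed.

OFF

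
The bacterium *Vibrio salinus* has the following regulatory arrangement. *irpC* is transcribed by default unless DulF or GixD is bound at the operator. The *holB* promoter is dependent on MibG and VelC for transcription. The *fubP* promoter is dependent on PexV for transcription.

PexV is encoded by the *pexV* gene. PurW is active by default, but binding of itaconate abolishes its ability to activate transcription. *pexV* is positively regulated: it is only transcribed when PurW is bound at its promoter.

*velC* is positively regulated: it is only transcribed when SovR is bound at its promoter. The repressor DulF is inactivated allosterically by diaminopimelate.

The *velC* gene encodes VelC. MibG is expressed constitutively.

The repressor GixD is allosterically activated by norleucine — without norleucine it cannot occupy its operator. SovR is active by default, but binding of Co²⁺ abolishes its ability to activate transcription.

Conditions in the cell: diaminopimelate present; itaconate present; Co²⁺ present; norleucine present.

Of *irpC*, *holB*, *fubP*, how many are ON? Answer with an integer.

Diaminopimelate is present, so DulF is inactive.
Norleucine is present, so GixD is active.
With repressor GixD bound, *irpC* is not transcribed.
→ *irpC* is OFF.
MibG is produced constitutively and is active.
Co²⁺ is present, so SovR is inactive.
Required activator SovR is absent, so *velC* is not transcribed.
So VelC is not produced.
Required activator VelC is absent, so *holB* is not transcribed.
→ *holB* is OFF.
Itaconate is present, so PurW is inactive.
Required activator PurW is absent, so *pexV* is not transcribed.
So PexV is not produced.
Required activator PexV is absent, so *fubP* is not transcribed.
→ *fubP* is OFF.
0 of the 3 genes are transcribed.

0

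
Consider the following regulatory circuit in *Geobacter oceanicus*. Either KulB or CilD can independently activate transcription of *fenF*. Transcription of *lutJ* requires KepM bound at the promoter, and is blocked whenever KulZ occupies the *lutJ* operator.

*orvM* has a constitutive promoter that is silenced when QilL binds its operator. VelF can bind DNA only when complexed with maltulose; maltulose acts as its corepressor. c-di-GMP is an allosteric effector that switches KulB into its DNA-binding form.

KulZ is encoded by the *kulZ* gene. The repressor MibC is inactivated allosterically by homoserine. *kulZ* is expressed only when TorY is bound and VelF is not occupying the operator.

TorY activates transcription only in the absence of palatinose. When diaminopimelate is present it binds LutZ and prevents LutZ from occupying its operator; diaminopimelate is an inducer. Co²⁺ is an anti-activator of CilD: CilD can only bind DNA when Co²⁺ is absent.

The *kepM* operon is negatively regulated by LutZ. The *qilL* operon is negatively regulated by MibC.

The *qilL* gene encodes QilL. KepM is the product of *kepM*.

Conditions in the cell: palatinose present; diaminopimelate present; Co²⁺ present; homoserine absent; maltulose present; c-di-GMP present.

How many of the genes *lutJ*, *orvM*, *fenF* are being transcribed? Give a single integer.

3

Diaminopimelate is present, so LutZ is inactive.
With no repressor bound, *kepM* is transcribed.
So KepM is produced and active.
Maltulose is present, so VelF is active.
Palatinose is present, so TorY is inactive.
With repressor VelF bound, *kulZ* is not transcribed.
So KulZ is not produced.
No repressor is bound and KepM is active, so *lutJ* is transcribed.
→ *lutJ* is ON.
Homoserine is absent, so MibC is active.
With repressor MibC bound, *qilL* is not transcribed.
So QilL is not produced.
With no repressor bound, *orvM* is transcribed.
→ *orvM* is ON.
c-di-GMP is present, so KulB is active.
Co²⁺ is present, so CilD is inactive.
Activator KulB is present, so *fenF* is transcribed.
→ *fenF* is ON.
3 of the 3 genes are transcribed.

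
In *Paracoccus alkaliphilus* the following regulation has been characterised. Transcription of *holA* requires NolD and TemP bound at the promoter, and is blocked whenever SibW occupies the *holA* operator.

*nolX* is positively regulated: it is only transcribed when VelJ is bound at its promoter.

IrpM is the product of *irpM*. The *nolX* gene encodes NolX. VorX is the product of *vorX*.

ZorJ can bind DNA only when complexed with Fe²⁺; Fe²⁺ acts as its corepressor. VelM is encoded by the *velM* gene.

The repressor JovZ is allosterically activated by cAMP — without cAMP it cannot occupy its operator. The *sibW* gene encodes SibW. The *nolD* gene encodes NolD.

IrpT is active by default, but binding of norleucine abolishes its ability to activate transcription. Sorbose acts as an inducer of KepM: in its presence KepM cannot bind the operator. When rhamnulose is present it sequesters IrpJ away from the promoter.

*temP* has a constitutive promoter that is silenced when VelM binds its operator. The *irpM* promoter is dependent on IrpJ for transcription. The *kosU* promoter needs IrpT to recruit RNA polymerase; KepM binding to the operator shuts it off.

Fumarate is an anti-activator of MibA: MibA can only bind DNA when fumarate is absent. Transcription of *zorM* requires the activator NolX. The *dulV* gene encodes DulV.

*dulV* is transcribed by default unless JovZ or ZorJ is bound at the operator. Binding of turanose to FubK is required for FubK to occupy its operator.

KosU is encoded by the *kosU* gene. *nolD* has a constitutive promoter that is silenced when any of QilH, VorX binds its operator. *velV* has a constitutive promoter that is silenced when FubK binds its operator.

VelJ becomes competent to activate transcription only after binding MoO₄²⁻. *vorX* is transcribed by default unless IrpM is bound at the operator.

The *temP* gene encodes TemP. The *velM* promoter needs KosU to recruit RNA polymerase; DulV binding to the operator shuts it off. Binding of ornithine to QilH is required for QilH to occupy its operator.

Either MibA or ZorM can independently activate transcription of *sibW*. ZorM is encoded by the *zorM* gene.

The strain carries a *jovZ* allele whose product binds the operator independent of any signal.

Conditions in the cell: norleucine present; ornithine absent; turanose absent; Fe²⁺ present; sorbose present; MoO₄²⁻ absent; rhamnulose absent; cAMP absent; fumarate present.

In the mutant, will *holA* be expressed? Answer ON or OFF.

Fumarate is present, so MibA is inactive.
MoO₄²⁻ is absent, so VelJ is inactive.
Required activator VelJ is absent, so *nolX* is not transcribed.
So NolX is not produced.
Required activator NolX is absent, so *zorM* is not transcribed.
So ZorM is not produced.
No activator is available at the *sibW* promoter, so *sibW* is not transcribed.
So SibW is not produced.
Ornithine is absent, so QilH is inactive.
Rhamnulose is absent, so IrpJ is active.
No repressor is bound and IrpJ is active, so *irpM* is transcribed.
So IrpM is produced and active.
With repressor IrpM bound, *vorX* is not transcribed.
So VorX is not produced.
With no repressor bound, *nolD* is transcribed.
So NolD is produced and active.
Norleucine is present, so IrpT is inactive.
Sorbose is present, so KepM is inactive.
Required activator IrpT is absent, so *kosU* is not transcribed.
So KosU is not produced.
JovZ is constitutively active in this strain.
Fe²⁺ is present, so ZorJ is active.
With repressor JovZ bound, *dulV* is not transcribed.
So DulV is not produced.
Required activator KosU is absent, so *velM* is not transcribed.
So VelM is not produced.
With no repressor bound, *temP* is transcribed.
So TemP is produced and active.
No repressor is bound and NolD and TemP are active, so *holA* is transcribed.

ON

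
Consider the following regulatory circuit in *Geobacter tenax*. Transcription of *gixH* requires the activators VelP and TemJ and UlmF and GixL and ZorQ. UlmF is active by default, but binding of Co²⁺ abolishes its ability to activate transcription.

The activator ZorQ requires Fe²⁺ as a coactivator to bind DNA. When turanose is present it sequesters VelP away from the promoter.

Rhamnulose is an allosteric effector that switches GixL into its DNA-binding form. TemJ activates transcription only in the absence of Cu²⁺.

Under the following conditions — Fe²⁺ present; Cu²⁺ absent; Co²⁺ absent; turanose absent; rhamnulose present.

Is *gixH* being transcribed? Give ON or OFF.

Turanose is absent, so VelP is active.
Cu²⁺ is absent, so TemJ is active.
Co²⁺ is absent, so UlmF is active.
Rhamnulose is present, so GixL is active.
Fe²⁺ is present, so ZorQ is active.
No repressor is bound and VelP and TemJ and UlmF and GixL and ZorQ are active, so *gixH* is transcribed.

ON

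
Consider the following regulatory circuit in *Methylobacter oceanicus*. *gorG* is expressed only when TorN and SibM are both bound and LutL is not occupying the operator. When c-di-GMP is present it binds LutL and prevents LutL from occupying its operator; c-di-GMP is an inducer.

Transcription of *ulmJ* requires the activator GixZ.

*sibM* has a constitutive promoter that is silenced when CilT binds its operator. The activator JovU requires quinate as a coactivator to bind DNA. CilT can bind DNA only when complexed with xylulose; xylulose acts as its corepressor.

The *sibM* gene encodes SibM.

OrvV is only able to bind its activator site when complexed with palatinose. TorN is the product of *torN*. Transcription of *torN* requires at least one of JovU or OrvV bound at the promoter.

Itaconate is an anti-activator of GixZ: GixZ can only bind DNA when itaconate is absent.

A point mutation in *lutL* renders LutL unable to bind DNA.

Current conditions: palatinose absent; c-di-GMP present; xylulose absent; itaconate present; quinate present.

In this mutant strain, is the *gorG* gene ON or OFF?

Quinate is present, so JovU is active.
Palatinose is absent, so OrvV is inactive.
Activator JovU is present, so *torN* is transcribed.
So TorN is produced and active.
LutL is non-functional in this strain, so it has no effect.
Xylulose is absent, so CilT is inactive.
With no repressor bound, *sibM* is transcribed.
So SibM is produced and active.
No repressor is bound and TorN and SibM are active, so *gorG* is transcribed.

ON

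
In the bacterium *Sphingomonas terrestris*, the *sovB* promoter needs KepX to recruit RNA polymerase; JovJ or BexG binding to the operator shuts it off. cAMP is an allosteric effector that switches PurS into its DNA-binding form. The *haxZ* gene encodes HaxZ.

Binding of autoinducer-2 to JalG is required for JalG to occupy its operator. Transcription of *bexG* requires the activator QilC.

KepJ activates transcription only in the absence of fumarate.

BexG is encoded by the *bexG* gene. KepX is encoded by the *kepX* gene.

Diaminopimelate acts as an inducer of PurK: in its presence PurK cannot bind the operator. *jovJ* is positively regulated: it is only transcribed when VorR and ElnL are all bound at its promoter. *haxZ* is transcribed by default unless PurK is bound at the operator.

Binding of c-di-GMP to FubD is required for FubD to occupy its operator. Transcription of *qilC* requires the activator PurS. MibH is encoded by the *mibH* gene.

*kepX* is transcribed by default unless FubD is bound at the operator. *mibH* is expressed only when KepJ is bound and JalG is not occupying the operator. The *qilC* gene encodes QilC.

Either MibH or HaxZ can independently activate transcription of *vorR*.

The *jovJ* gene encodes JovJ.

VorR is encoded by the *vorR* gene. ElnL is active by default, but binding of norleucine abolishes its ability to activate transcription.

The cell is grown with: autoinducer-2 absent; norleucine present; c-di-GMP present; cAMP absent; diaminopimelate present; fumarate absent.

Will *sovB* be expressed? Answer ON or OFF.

Autoinducer-2 is absent, so JalG is inactive.
Fumarate is absent, so KepJ is active.
No repressor is bound and KepJ is active, so *mibH* is transcribed.
So MibH is produced and active.
Diaminopimelate is present, so PurK is inactive.
With no repressor bound, *haxZ* is transcribed.
So HaxZ is produced and active.
Activator MibH is present, so *vorR* is transcribed.
So VorR is produced and active.
Norleucine is present, so ElnL is inactive.
Required activator ElnL is absent, so *jovJ* is not transcribed.
So JovJ is not produced.
c-di-GMP is present, so FubD is active.
With repressor FubD bound, *kepX* is not transcribed.
So KepX is not produced.
cAMP is absent, so PurS is inactive.
Required activator PurS is absent, so *qilC* is not transcribed.
So QilC is not produced.
Required activator QilC is absent, so *bexG* is not transcribed.
So BexG is not produced.
Required activator KepX is absent, so *sovB* is not transcribed.

OFF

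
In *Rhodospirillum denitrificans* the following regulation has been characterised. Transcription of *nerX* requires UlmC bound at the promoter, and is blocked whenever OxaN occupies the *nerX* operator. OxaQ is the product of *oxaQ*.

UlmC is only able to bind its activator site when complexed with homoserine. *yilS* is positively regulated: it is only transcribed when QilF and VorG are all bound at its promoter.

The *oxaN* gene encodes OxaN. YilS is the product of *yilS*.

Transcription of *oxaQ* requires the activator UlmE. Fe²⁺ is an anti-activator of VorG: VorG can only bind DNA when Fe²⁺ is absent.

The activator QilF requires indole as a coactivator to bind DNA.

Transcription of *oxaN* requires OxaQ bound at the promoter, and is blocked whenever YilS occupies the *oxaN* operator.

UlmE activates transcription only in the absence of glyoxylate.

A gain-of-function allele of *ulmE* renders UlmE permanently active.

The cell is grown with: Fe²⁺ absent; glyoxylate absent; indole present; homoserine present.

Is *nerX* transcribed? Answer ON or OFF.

ON

Indole is present, so QilF is active.
Fe²⁺ is absent, so VorG is active.
No repressor is bound and QilF and VorG are active, so *yilS* is transcribed.
So YilS is produced and active.
UlmE is constitutively active in this strain.
No repressor is bound and UlmE is active, so *oxaQ* is transcribed.
So OxaQ is produced and active.
With repressor YilS bound, *oxaN* is not transcribed.
So OxaN is not produced.
Homoserine is present, so UlmC is active.
No repressor is bound and UlmC is active, so *nerX* is transcribed.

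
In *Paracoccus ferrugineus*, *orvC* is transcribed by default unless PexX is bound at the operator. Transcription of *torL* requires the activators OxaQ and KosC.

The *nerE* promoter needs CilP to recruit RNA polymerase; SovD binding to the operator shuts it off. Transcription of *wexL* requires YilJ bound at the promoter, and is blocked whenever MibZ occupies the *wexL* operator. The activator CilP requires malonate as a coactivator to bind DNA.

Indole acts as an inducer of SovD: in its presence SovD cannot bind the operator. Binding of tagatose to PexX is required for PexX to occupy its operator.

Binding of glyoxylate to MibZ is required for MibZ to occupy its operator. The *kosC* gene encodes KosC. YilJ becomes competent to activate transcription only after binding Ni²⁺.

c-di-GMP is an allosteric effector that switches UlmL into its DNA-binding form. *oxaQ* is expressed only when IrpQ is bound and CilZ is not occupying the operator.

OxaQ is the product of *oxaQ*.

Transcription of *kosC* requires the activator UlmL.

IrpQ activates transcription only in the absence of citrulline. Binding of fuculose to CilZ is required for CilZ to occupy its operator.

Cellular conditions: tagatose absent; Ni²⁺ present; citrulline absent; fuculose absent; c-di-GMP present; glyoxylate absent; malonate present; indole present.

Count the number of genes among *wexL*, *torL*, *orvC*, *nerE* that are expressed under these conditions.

4

Glyoxylate is absent, so MibZ is inactive.
Ni²⁺ is present, so YilJ is active.
No repressor is bound and YilJ is active, so *wexL* is transcribed.
→ *wexL* is ON.
Fuculose is absent, so CilZ is inactive.
Citrulline is absent, so IrpQ is active.
No repressor is bound and IrpQ is active, so *oxaQ* is transcribed.
So OxaQ is produced and active.
c-di-GMP is present, so UlmL is active.
No repressor is bound and UlmL is active, so *kosC* is transcribed.
So KosC is produced and active.
No repressor is bound and OxaQ and KosC are active, so *torL* is transcribed.
→ *torL* is ON.
Tagatose is absent, so PexX is inactive.
With no repressor bound, *orvC* is transcribed.
→ *orvC* is ON.
Malonate is present, so CilP is active.
Indole is present, so SovD is inactive.
No repressor is bound and CilP is active, so *nerE* is transcribed.
→ *nerE* is ON.
4 of the 4 genes are transcribed.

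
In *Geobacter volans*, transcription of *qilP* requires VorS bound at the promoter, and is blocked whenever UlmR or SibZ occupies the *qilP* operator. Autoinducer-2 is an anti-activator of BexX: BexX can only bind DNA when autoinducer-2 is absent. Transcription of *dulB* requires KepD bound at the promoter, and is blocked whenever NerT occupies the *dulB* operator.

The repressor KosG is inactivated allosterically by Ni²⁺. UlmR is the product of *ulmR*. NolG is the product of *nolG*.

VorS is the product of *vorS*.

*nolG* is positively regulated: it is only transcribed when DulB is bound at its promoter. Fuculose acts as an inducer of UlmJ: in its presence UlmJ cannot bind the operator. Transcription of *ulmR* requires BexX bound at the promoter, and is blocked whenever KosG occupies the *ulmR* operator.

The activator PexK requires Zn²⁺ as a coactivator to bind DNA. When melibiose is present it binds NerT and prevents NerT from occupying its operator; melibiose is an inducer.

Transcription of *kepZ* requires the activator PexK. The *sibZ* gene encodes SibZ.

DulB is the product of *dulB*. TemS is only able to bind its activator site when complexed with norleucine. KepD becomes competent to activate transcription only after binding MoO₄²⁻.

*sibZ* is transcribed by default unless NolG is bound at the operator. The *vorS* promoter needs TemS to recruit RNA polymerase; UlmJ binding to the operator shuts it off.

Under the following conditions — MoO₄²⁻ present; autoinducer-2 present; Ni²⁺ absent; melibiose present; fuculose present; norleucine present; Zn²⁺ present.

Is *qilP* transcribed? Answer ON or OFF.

Ni²⁺ is absent, so KosG is active.
Autoinducer-2 is present, so BexX is inactive.
With repressor KosG bound, *ulmR* is not transcribed.
So UlmR is not produced.
MoO₄²⁻ is present, so KepD is active.
Melibiose is present, so NerT is inactive.
No repressor is bound and KepD is active, so *dulB* is transcribed.
So DulB is produced and active.
No repressor is bound and DulB is active, so *nolG* is transcribed.
So NolG is produced and active.
With repressor NolG bound, *sibZ* is not transcribed.
So SibZ is not produced.
Fuculose is present, so UlmJ is inactive.
Norleucine is present, so TemS is active.
No repressor is bound and TemS is active, so *vorS* is transcribed.
So VorS is produced and active.
No repressor is bound and VorS is active, so *qilP* is transcribed.

ON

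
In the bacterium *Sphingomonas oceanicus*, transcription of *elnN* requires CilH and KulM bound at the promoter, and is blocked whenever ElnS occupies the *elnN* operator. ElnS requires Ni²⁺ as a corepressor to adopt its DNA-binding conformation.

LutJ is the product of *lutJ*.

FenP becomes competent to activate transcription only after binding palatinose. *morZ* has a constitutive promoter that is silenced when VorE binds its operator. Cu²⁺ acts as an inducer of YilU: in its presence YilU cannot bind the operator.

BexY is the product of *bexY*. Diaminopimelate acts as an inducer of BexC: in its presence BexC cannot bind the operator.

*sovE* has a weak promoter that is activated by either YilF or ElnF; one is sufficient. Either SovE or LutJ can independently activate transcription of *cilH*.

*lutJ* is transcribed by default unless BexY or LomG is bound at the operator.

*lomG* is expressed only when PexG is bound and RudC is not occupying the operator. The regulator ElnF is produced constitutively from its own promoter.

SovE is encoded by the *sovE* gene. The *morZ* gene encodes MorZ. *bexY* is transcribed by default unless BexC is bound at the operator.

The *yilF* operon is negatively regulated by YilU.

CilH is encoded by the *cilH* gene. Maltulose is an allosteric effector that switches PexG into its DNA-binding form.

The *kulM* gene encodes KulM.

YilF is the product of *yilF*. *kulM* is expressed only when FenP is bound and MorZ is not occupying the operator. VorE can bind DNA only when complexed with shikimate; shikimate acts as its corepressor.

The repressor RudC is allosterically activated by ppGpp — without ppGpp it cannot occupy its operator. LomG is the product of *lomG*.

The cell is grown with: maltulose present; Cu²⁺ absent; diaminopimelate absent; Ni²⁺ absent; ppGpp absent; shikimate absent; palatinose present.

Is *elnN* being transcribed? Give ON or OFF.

Ni²⁺ is absent, so ElnS is inactive.
Cu²⁺ is absent, so YilU is active.
With repressor YilU bound, *yilF* is not transcribed.
So YilF is not produced.
ElnF is produced constitutively and is active.
Activator ElnF is present, so *sovE* is transcribed.
So SovE is produced and active.
Diaminopimelate is absent, so BexC is active.
With repressor BexC bound, *bexY* is not transcribed.
So BexY is not produced.
Maltulose is present, so PexG is active.
ppGpp is absent, so RudC is inactive.
No repressor is bound and PexG is active, so *lomG* is transcribed.
So LomG is produced and active.
With repressor LomG bound, *lutJ* is not transcribed.
So LutJ is not produced.
Activator SovE is present, so *cilH* is transcribed.
So CilH is produced and active.
Palatinose is present, so FenP is active.
Shikimate is absent, so VorE is inactive.
With no repressor bound, *morZ* is transcribed.
So MorZ is produced and active.
With repressor MorZ bound, *kulM* is not transcribed.
So KulM is not produced.
Required activator KulM is absent, so *elnN* is not transcribed.

OFF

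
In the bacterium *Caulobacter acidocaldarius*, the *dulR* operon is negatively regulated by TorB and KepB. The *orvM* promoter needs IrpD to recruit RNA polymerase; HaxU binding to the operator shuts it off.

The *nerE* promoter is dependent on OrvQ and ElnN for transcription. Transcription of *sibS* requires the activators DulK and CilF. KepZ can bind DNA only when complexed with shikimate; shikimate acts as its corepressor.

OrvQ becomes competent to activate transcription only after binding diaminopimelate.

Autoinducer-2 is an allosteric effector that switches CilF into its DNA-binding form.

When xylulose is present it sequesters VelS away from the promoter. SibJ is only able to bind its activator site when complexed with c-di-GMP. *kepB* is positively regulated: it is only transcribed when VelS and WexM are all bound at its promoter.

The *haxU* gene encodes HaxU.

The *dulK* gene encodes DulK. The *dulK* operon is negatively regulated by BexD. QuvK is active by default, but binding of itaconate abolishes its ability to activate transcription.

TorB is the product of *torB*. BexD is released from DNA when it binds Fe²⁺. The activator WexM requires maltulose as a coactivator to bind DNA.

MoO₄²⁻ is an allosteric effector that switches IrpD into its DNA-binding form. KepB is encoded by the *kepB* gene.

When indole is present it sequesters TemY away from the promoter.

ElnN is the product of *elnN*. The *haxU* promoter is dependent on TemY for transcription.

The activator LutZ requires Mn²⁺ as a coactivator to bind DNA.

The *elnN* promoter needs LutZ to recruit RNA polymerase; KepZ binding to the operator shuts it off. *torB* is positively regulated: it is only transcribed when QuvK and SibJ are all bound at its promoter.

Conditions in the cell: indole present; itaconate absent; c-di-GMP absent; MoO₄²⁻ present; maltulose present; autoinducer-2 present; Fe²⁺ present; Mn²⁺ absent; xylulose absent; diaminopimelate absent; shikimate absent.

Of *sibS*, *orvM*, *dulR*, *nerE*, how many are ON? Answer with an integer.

Fe²⁺ is present, so BexD is inactive.
With no repressor bound, *dulK* is transcribed.
So DulK is produced and active.
Autoinducer-2 is present, so CilF is active.
No repressor is bound and DulK and CilF are active, so *sibS* is transcribed.
→ *sibS* is ON.
MoO₄²⁻ is present, so IrpD is active.
Indole is present, so TemY is inactive.
Required activator TemY is absent, so *haxU* is not transcribed.
So HaxU is not produced.
No repressor is bound and IrpD is active, so *orvM* is transcribed.
→ *orvM* is ON.
Itaconate is absent, so QuvK is active.
c-di-GMP is absent, so SibJ is inactive.
Required activator SibJ is absent, so *torB* is not transcribed.
So TorB is not produced.
Xylulose is absent, so VelS is active.
Maltulose is present, so WexM is active.
No repressor is bound and VelS and WexM are active, so *kepB* is transcribed.
So KepB is produced and active.
With repressor KepB bound, *dulR* is not transcribed.
→ *dulR* is OFF.
Diaminopimelate is absent, so OrvQ is inactive.
Mn²⁺ is absent, so LutZ is inactive.
Shikimate is absent, so KepZ is inactive.
Required activator LutZ is absent, so *elnN* is not transcribed.
So ElnN is not produced.
Required activator OrvQ is absent, so *nerE* is not transcribed.
→ *nerE* is OFF.
2 of the 4 genes are transcribed.

2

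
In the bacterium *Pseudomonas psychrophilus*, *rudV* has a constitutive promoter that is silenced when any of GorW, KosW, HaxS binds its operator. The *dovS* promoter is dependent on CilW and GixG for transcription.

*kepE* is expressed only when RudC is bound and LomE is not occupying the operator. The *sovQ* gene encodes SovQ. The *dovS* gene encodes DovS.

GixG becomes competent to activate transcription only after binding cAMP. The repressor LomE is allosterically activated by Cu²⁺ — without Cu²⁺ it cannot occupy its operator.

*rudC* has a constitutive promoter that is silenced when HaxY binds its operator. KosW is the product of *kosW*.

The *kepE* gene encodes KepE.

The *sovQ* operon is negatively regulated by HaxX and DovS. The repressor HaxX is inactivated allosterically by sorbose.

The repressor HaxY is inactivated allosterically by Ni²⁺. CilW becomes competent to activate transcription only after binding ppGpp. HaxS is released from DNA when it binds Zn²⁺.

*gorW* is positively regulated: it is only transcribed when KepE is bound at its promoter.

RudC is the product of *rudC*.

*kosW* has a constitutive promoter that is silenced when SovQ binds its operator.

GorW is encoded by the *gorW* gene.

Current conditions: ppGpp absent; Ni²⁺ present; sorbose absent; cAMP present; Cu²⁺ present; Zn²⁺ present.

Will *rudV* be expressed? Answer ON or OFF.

OFF

Ni²⁺ is present, so HaxY is inactive.
With no repressor bound, *rudC* is transcribed.
So RudC is produced and active.
Cu²⁺ is present, so LomE is active.
With repressor LomE bound, *kepE* is not transcribed.
So KepE is not produced.
Required activator KepE is absent, so *gorW* is not transcribed.
So GorW is not produced.
Sorbose is absent, so HaxX is active.
ppGpp is absent, so CilW is inactive.
cAMP is present, so GixG is active.
Required activator CilW is absent, so *dovS* is not transcribed.
So DovS is not produced.
With repressor HaxX bound, *sovQ* is not transcribed.
So SovQ is not produced.
With no repressor bound, *kosW* is transcribed.
So KosW is produced and active.
Zn²⁺ is present, so HaxS is inactive.
With repressor KosW bound, *rudV* is not transcribed.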